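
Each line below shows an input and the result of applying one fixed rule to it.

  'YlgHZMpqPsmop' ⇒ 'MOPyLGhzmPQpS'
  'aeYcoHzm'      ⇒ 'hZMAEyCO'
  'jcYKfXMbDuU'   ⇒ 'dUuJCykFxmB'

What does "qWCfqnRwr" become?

The transformation: move the last 3 characters to the front (rotate right by 3), then flip the case of every letter.
On "qWCfqnRwr": the first step gives "RwrqWCfqn", and the second then gives "rWRQwcFQN".

rWRQwcFQN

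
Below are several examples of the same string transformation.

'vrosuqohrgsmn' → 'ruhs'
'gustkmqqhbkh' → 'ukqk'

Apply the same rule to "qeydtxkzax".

Rule — keep one character in every 3, starting at position 2 (positions 2nd, 5th, 8th, ...).
Doing the same to "qeydtxkzax": "etz".

etz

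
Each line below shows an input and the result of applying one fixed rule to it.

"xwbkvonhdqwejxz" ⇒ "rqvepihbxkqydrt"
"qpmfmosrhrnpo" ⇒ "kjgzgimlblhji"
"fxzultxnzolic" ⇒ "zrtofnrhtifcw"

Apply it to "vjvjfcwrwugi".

pdpdzwqlqoac

What's happening: shift every letter 6 places backward in the alphabet (wrapping around).
On "vjvjfcwrwugi" that produces "pdpdzwqlqoac".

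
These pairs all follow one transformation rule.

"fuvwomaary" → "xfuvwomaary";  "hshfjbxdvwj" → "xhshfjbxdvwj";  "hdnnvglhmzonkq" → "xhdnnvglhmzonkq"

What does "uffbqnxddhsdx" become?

xuffbqnxddhsdx

Each output is the input with this applied: prepend "x".
Applying that to "uffbqnxddhsdx" gives "xuffbqnxddhsdx".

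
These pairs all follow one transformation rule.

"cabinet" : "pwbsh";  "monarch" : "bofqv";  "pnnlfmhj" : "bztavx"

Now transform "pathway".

Each output is the input with this applied: delete the first 2 characters, then shift every letter 12 places backward in the alphabet (wrapping around).
For "pathway", step one produces "thway"; step two turns that into "hvkom".

hvkom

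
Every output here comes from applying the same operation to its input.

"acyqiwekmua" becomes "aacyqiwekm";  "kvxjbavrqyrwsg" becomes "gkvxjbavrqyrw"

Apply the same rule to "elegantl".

lelegan

What's happening: move the last character to the front, then delete the last character.
Starting from "elegantl": after the first operation, "lelegant"; after the second, "lelegan".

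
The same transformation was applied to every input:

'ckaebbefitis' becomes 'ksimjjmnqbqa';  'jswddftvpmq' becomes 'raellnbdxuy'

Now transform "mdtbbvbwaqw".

Rule — shift every letter 8 places forward in the alphabet (wrapping around).
On "mdtbbvbwaqw" that produces "ulbjjdjeiye".

ulbjjdjeiye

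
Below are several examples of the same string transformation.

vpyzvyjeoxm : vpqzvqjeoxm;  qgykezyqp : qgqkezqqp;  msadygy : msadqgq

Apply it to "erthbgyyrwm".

The transformation: replace every "y" with "q".
Doing the same to "erthbgyyrwm": "erthbgqqrwm".

erthbgqqrwm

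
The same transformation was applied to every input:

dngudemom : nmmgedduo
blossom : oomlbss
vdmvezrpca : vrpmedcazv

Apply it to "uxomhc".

What's happening: sort the characters into reverse alphabetical order, then move the first 2 characters to the end (rotate left by 2).
On "uxomhc": the first step gives "xuomhc", and the second then gives "omhcxu".
(Check on "blossom": → "ssoomlb" → "oomlbss" ✓)

omhcxu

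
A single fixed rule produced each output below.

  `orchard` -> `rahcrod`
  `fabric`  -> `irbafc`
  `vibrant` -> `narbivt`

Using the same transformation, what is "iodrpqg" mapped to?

The pattern: move the last character to the front, then reverse the string.
Applying both steps to "iodrpqg": "giodrpq", then "qprdoig".
(Check on "fabric": → "cfabri" → "irbafc" ✓)

qprdoig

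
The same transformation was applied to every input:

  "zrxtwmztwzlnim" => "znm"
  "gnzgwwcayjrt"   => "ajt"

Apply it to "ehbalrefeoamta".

oma

Each output is the input with this applied: keep every other character starting from the second (positions 2nd, 4th, 6th, ...), then keep only the last 3 characters.
Starting from "ehbalrefeoamta": after the first operation, "harfoma"; after the second, "oma".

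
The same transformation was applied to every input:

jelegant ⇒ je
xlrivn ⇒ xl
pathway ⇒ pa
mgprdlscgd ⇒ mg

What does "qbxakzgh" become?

qb

Each output is the input with this applied: keep only the first 2 characters.
For "qbxakzgh" the result is "qb".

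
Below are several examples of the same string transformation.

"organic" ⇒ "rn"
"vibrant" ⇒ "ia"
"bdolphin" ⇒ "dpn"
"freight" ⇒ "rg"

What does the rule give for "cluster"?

The pattern: keep one character in every 3, starting at position 2 (positions 2nd, 5th, 8th, ...).
Applying that to "cluster" gives "lt".

lt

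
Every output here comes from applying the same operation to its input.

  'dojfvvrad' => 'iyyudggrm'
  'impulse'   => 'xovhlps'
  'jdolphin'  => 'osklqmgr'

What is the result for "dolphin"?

sklqgro

The rule is to move the first 3 characters to the end (rotate left by 3), then shift every letter 3 places forward in the alphabet (wrapping around).
For "dolphin", step one produces "phindol"; step two turns that into "sklqgro".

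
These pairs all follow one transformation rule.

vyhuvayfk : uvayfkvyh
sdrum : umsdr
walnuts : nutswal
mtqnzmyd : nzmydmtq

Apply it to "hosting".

tinghos

What's happening: move the first 3 characters to the end (rotate left by 3).
For "hosting" the result is "tinghos".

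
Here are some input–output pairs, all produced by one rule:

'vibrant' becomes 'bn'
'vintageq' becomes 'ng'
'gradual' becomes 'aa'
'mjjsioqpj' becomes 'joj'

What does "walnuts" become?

The rule is to keep one character in every 3, starting at position 3 (positions 3rd, 6th, 9th, ...).
"walnuts" → "lt".

lt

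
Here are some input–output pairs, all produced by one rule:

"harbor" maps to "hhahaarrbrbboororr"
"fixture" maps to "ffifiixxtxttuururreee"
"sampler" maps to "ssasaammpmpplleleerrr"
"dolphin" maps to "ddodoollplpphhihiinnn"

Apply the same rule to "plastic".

pplpllaasassttitiiccc

Looking at the pairs, the operation is to repeat every character 3 times, then swap each adjacent pair of characters (1↔2, 3↔4, ...).
For "plastic", step one produces "ppplllaaassstttiiiccc"; step two turns that into "pplpllaasassttitiiccc".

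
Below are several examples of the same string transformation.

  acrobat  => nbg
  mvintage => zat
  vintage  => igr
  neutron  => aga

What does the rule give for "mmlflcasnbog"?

The rule is to keep one character in every 3, starting at position 1 (positions 1st, 4th, 7th, ...), then shift every letter 13 places forward in the alphabet (wrapping around) — i.e. ROT13.
Starting from "mmlflcasnbog": after the first operation, "mfab"; after the second, "zsno".

zsno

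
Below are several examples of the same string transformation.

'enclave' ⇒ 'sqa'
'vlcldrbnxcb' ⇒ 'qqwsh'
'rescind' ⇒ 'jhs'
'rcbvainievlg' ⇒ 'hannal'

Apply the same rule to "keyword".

jbw

Rule — shift every letter 5 places forward in the alphabet (wrapping around), then keep every other character starting from the second (positions 2nd, 4th, 6th, ...).
"keyword" → "pjdbtwi" → "jbw".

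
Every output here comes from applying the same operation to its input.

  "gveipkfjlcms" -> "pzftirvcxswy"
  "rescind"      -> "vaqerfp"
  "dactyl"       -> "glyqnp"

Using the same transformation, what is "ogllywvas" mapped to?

infbtyylj

What's happening: move the last 3 characters to the front (rotate right by 3), then shift every letter 13 places forward in the alphabet (wrapping around) — i.e. ROT13.
On "ogllywvas" that produces "infbtyylj".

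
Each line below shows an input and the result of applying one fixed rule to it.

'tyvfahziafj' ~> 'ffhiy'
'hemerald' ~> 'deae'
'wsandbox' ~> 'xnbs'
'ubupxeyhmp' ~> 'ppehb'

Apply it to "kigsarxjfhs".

hsrji

The transformation: keep every other character starting from the second (positions 2nd, 4th, 6th, ...), then swap the first and last characters.
For "kigsarxjfhs", step one produces "isrjh"; step two turns that into "hsrji".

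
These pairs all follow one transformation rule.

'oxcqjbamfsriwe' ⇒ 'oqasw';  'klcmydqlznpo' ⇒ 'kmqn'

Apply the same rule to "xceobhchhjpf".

In each case the input is transformed by: keep one character in every 3, starting at position 1 (positions 1st, 4th, 7th, ...).
So "xceobhchhjpf" becomes "xocj".

xocj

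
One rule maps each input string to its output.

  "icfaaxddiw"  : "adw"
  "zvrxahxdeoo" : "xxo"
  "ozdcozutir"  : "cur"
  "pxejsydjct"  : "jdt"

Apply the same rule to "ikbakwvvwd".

The rule is to delete the first 3 characters, then keep one character in every 3, starting at position 1 (positions 1st, 4th, 7th, ...).
"ikbakwvvwd" → "akwvvwd" → "avd".

avd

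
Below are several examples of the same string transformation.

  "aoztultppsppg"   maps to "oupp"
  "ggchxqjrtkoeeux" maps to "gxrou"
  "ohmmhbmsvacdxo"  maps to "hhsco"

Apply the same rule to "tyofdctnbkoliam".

The pattern: keep one character in every 3, starting at position 2 (positions 2nd, 5th, 8th, ...).
For "tyofdctnbkoliam" the result is "ydnoa".

ydnoa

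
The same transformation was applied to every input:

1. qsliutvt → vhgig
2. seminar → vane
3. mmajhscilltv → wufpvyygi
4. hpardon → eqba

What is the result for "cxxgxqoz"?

tkdbm

Rule — shift every letter 13 places forward in the alphabet (wrapping around) — i.e. ROT13, then delete the first 3 characters.
"cxxgxqoz" → "pkktkdbm" → "tkdbm".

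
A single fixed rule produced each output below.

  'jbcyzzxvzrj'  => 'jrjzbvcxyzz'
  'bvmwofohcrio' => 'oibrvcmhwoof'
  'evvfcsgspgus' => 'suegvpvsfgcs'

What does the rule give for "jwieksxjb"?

bjjxwsike

Looking at the pairs, the operation is to move the last character to the front, then take characters alternately from the front and the back (1st, last, 2nd, 2nd-last, ...).
For "jwieksxjb", step one produces "bjwieksxj"; step two turns that into "bjjxwsike".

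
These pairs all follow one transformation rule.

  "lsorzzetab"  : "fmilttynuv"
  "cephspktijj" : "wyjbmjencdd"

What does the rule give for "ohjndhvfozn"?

The pattern: shift every letter 6 places backward in the alphabet (wrapping around).
So "ohjndhvfozn" becomes "ibdhxbpzith".

ibdhxbpzith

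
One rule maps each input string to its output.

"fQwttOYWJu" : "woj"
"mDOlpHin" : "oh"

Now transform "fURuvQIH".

The rule is to keep one character in every 3, starting at position 3 (positions 3rd, 6th, 9th, ...), then convert every letter to lowercase.
Applying that to "fURuvQIH" gives "rq".

rq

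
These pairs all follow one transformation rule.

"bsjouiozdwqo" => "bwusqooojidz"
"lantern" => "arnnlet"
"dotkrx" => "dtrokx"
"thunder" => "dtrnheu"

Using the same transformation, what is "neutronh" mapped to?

In each case the input is transformed by: sort the characters into reverse alphabetical order, then swap the first and last characters.
Starting from "neutronh": after the first operation, "utronnhe"; after the second, "etronnhu".

etronnhu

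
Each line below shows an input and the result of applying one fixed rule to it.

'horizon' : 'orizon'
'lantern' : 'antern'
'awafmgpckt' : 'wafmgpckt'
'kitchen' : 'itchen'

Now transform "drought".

rought

The pattern: delete the first character.
Applying that to "drought" gives "rought".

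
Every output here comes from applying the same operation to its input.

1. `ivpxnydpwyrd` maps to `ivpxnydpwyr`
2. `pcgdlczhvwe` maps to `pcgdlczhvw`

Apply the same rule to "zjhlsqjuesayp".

zjhlsqjuesay

Each output is the input with this applied: delete the last character.
For "zjhlsqjuesayp" the result is "zjhlsqjuesay".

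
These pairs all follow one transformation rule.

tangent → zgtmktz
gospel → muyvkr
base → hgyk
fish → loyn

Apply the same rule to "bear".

hkgx

What's happening: shift every letter 6 places forward in the alphabet (wrapping around).
Doing the same to "bear": "hkgx".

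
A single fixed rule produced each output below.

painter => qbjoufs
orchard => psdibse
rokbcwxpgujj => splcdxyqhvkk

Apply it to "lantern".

The transformation: shift every letter 1 place forward in the alphabet (wrapping around).
"lantern" → "mboufso".

mboufso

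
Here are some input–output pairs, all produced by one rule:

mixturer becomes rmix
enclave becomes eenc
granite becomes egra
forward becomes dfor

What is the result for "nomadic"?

What's happening: move the last character to the front, then keep only the first 4 characters.
Starting from "nomadic": after the first operation, "cnomadi"; after the second, "cnom".
(Check on "enclave": → "eenclav" → "eenc" ✓)

cnom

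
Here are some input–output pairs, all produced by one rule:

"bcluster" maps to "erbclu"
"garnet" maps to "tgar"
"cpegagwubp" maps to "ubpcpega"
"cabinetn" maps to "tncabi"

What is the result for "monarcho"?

homona

Rule — swap the front and back halves of the string, then delete the first 2 characters.
"monarcho" → "rchomona" → "homona".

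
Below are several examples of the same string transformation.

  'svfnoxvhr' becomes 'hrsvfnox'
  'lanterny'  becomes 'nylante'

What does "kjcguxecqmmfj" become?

fjkjcguxecqm

In each case the input is transformed by: move the last 2 characters to the front (rotate right by 2), then delete the last character.
On "kjcguxecqmmfj" that produces "fjkjcguxecqm".
(Check on "lanterny": → "nylanter" → "nylante" ✓)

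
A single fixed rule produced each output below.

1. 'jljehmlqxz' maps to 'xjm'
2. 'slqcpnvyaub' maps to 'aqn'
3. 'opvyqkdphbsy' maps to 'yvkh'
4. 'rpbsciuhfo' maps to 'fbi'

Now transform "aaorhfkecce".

cof

The transformation: keep one character in every 3, starting at position 3 (positions 3rd, 6th, 9th, ...), then move the last character to the front.
For "aaorhfkecce" the result is "cof".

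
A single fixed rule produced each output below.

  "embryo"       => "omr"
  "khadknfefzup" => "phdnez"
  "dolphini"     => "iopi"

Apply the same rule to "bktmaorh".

hkmo

Rule — move the last character to the front, then keep every other character starting from the first (positions 1st, 3rd, 5th, ...).
Working it through for "bktmaorh": intermediate "hbktmaor", final "hkmo".
(Check on "dolphini": → "idolphin" → "iopi" ✓)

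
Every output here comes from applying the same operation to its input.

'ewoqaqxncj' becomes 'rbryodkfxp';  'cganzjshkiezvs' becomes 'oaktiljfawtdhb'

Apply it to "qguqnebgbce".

rofchcdfrhv

Looking at the pairs, the operation is to shift every letter 1 place forward in the alphabet (wrapping around), then move the first 3 characters to the end (rotate left by 3).
Starting from "qguqnebgbce": after the first operation, "rhvrofchcdf"; after the second, "rofchcdfrhv".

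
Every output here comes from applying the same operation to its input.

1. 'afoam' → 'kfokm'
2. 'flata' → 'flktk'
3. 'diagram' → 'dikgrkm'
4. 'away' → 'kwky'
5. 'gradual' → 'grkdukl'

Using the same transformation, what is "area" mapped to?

Each output is the input with this applied: replace every "a" with "k".
"area" → "krek".

krek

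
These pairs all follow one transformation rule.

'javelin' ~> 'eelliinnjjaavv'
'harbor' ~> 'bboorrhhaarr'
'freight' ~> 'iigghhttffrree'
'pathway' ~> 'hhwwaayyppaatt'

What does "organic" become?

aanniiccoorrgg

What's happening: move the first 3 characters to the end (rotate left by 3), then double every character.
Applying that to "organic" gives "aanniiccoorrgg".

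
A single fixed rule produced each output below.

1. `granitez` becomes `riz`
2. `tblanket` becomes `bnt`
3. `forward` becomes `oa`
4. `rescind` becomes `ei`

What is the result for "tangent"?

ae

Each output is the input with this applied: keep one character in every 3, starting at position 2 (positions 2nd, 5th, 8th, ...).
"tangent" → "ae".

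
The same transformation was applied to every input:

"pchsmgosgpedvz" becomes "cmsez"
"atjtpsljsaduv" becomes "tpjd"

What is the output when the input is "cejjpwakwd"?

epk

Looking at the pairs, the operation is to keep one character in every 3, starting at position 2 (positions 2nd, 5th, 8th, ...).
Applying that to "cejjpwakwd" gives "epk".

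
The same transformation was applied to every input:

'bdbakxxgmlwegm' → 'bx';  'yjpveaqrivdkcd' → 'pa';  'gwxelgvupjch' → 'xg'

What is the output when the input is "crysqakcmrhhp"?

ya

Looking at the pairs, the operation is to keep one character in every 3, starting at position 3 (positions 3rd, 6th, 9th, ...), then delete the last 2 characters.
Applying both steps to "crysqakcmrhhp": "yamh", then "ya".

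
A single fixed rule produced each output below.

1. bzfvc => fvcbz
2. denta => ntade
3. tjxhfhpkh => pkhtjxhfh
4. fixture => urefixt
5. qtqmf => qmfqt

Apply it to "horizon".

zonhori

Rule — move the last 3 characters to the front (rotate right by 3).
"horizon" → "zonhori".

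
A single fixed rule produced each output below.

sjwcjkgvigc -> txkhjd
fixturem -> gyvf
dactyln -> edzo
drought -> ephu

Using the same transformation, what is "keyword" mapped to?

lzpe

Each output is the input with this applied: keep every other character starting from the first (positions 1st, 3rd, 5th, ...), then shift every letter 1 place forward in the alphabet (wrapping around).
Applying both steps to "keyword": "kyod", then "lzpe".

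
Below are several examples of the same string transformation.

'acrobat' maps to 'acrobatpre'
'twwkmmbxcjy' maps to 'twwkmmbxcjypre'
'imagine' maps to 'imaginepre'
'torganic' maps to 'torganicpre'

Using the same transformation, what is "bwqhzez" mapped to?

Looking at the pairs, the operation is to append "pre".
On "bwqhzez" that produces "bwqhzezpre".

bwqhzezpre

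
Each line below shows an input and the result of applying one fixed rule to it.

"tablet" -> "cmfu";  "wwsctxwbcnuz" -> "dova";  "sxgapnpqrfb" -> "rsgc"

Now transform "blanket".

The pattern: shift every letter 1 place forward in the alphabet (wrapping around), then keep only the last 4 characters.
For "blanket", step one produces "cmbolfu"; step two turns that into "olfu".

olfu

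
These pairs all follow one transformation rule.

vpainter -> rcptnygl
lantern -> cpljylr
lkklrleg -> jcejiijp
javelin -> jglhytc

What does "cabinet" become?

Rule — move the last 3 characters to the front (rotate right by 3), then shift every letter 2 places backward in the alphabet (wrapping around).
For "cabinet", step one produces "netcabi"; step two turns that into "lcrayzg".
(Check on "lantern": → "ernlant" → "cpljylr" ✓)

lcrayzg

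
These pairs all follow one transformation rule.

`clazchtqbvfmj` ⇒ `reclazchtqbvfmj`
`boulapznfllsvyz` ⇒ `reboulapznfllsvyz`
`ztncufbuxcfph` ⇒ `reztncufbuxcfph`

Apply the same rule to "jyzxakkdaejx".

rejyzxakkdaejx

The rule is to prepend "re".
So "jyzxakkdaejx" becomes "rejyzxakkdaejx".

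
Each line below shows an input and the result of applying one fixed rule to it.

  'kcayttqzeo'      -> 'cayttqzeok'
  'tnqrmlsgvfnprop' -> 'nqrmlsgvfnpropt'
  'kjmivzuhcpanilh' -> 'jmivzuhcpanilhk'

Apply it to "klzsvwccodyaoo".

Each output is the input with this applied: move the first character to the end.
For "klzsvwccodyaoo" the result is "lzsvwccodyaook".

lzsvwccodyaook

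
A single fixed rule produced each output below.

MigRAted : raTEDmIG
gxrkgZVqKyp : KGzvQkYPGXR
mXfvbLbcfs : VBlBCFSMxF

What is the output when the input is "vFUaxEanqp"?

AXeANQPVfu

Rule — move the first 3 characters to the end (rotate left by 3), then flip the case of every letter.
On "vFUaxEanqp": the first step gives "axEanqpvFU", and the second then gives "AXeANQPVfu".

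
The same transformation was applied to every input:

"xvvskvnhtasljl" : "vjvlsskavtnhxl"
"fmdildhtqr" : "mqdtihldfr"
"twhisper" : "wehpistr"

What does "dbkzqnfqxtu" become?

btkxzqqfndu

Looking at the pairs, the operation is to take characters alternately from the front and the back (1st, last, 2nd, 2nd-last, ...), then move the first 2 characters to the end (rotate left by 2).
On "dbkzqnfqxtu": the first step gives "dubtkxzqqfn", and the second then gives "btkxzqqfndu".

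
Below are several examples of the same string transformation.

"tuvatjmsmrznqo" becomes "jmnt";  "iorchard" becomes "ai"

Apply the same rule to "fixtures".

Looking at the pairs, the operation is to move the first 3 characters to the end (rotate left by 3), then keep one character in every 3, starting at position 3 (positions 3rd, 6th, 9th, ...).
For "fixtures" the result is "rf".
(Check on "tuvatjmsmrznqo": → "atjmsmrznqotuv" → "jmnt" ✓)

rf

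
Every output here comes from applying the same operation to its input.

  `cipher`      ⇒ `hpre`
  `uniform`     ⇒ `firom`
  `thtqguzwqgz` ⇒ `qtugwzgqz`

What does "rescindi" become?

Each output is the input with this applied: swap each adjacent pair of characters (1↔2, 3↔4, ...), then delete the first 2 characters.
On "rescindi": the first step gives "ercsniid", and the second then gives "csniid".
(Check on "cipher": → "ichpre" → "hpre" ✓)

csniid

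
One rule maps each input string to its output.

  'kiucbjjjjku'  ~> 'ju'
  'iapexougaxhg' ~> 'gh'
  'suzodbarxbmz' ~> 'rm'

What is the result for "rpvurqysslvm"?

Looking at the pairs, the operation is to keep one character in every 3, starting at position 2 (positions 2nd, 5th, 8th, ...), then delete the first 2 characters.
Starting from "rpvurqysslvm": after the first operation, "prsv"; after the second, "sv".

sv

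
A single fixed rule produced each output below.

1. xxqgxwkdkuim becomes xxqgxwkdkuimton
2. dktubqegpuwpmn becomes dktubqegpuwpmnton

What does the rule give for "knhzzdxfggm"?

Rule — append "ton".
For "knhzzdxfggm" the result is "knhzzdxfggmton".

knhzzdxfggmton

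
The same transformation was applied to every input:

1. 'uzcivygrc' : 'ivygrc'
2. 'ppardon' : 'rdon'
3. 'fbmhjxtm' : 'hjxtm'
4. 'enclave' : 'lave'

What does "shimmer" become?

Each output is the input with this applied: delete the first 3 characters.
"shimmer" → "mmer".

mmer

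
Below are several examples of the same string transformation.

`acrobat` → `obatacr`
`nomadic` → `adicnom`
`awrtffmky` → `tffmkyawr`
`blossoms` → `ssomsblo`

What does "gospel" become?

Looking at the pairs, the operation is to move the first 3 characters to the end (rotate left by 3).
For "gospel" the result is "pelgos".

pelgos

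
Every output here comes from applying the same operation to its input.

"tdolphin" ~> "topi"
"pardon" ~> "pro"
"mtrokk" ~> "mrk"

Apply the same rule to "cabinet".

Rule — keep every other character starting from the first (positions 1st, 3rd, 5th, ...).
So "cabinet" becomes "cbnt".

cbnt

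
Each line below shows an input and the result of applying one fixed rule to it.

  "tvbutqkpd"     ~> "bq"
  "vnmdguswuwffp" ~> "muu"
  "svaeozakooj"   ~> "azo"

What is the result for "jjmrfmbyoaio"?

mmo

The pattern: delete the last 2 characters, then keep one character in every 3, starting at position 3 (positions 3rd, 6th, 9th, ...).
Applying that to "jjmrfmbyoaio" gives "mmo".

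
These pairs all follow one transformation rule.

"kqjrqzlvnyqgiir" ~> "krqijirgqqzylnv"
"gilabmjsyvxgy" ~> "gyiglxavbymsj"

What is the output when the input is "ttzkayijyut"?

tttuzykjaiy

The transformation: take characters alternately from the front and the back (1st, last, 2nd, 2nd-last, ...).
So "ttzkayijyut" becomes "tttuzykjaiy".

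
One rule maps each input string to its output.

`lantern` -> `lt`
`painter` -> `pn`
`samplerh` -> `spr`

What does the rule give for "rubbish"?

rb

Rule — move the last character to the front, then keep one character in every 3, starting at position 2 (positions 2nd, 5th, 8th, ...).
Starting from "rubbish": after the first operation, "hrubbis"; after the second, "rb".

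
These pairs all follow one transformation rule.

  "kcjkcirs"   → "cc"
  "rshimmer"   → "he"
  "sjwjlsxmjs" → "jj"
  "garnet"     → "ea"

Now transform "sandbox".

ba

The rule is to sort the characters into reverse alphabetical order, then keep only the last 2 characters.
Doing the same to "sandbox": "ba".
(Check on "sjwjlsxmjs": → "xwsssmljjj" → "jj" ✓)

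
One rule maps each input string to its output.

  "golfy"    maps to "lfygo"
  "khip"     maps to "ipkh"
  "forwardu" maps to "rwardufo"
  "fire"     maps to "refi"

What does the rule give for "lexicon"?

xiconle

Looking at the pairs, the operation is to move the first 2 characters to the end (rotate left by 2).
"lexicon" → "xiconle".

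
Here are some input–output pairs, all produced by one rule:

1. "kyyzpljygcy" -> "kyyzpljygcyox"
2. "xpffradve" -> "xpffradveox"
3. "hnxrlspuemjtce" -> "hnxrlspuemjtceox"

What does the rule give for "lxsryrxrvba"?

lxsryrxrvbaox

The pattern: append "ox".
Applying that to "lxsryrxrvba" gives "lxsryrxrvbaox".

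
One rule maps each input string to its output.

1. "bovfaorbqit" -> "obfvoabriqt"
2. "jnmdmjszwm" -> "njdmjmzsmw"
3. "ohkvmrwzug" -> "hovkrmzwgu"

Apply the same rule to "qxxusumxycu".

Looking at the pairs, the operation is to swap each adjacent pair of characters (1↔2, 3↔4, ...).
So "qxxusumxycu" becomes "xquxusxmcyu".

xquxusxmcyu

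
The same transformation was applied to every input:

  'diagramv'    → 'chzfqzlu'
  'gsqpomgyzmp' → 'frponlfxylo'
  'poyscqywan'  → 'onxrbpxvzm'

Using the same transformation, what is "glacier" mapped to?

The rule is to shift every letter 1 place backward in the alphabet (wrapping around).
So "glacier" becomes "fkzbhdq".

fkzbhdq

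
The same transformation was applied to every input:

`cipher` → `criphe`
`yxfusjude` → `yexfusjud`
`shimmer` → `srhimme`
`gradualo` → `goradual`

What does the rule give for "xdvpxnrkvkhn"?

What's happening: swap the first and last characters, then move the last character to the front.
Applying both steps to "xdvpxnrkvkhn": "ndvpxnrkvkhx", then "xndvpxnrkvkh".

xndvpxnrkvkh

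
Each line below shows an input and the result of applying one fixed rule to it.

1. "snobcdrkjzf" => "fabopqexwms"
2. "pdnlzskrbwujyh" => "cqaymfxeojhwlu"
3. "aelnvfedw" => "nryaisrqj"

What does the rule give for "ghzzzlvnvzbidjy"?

Rule — shift every letter 13 places forward in the alphabet (wrapping around) — i.e. ROT13.
"ghzzzlvnvzbidjy" → "tummmyiaimovqwl".

tummmyiaimovqwl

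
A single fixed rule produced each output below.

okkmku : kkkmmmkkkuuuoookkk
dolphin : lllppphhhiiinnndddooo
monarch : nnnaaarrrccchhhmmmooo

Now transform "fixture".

xxxtttuuurrreeefffiii

Rule — move the first 2 characters to the end (rotate left by 2), then repeat every character 3 times.
Starting from "fixture": after the first operation, "xturefi"; after the second, "xxxtttuuurrreeefffiii".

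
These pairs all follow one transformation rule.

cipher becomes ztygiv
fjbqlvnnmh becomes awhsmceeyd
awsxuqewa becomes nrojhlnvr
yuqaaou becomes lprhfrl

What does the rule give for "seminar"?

vjzdrei

The rule is to shift every letter 9 places backward in the alphabet (wrapping around), then swap each adjacent pair of characters (1↔2, 3↔4, ...).
For "seminar" the result is "vjzdrei".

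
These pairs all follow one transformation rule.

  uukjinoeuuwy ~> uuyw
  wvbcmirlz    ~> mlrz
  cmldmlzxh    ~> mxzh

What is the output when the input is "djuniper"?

The rule is to swap each adjacent pair of characters (1↔2, 3↔4, ...), then keep only the last 4 characters.
Doing the same to "djuniper": "pire".

pire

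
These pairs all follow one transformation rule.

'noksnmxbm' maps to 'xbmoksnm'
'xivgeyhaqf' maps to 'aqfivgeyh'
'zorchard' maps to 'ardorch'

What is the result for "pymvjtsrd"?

srdymvjt

Rule — delete the first character, then move the last 3 characters to the front (rotate right by 3).
"pymvjtsrd" → "ymvjtsrd" → "srdymvjt".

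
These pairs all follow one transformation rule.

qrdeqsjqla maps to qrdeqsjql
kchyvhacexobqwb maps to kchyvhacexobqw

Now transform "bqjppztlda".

bqjppztld

The rule is to delete the last character.
Applying that to "bqjppztlda" gives "bqjppztld".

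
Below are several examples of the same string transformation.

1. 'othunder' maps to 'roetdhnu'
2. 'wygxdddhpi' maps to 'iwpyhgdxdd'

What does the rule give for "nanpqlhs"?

The rule is to reverse the string, then take characters alternately from the front and the back (1st, last, 2nd, 2nd-last, ...).
Applying both steps to "nanpqlhs": "shlqpnan", then "snhalnqp".

snhalnqp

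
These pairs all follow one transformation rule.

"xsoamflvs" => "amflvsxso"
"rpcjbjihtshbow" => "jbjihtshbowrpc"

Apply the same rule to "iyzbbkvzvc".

The pattern: move the first 3 characters to the end (rotate left by 3).
So "iyzbbkvzvc" becomes "bbkvzvciyz".

bbkvzvciyz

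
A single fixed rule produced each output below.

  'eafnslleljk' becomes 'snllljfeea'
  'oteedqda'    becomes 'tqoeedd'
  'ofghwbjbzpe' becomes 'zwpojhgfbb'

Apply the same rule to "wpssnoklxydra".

Each output is the input with this applied: delete the last character, then sort the characters into reverse alphabetical order.
Applying both steps to "wpssnoklxydra": "wpssnoklxydr", then "yxwssrponlkd".

yxwssrponlkd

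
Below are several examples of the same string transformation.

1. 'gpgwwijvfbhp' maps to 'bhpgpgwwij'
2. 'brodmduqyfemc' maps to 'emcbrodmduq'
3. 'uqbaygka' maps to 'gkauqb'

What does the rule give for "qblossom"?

Each output is the input with this applied: move the last 3 characters to the front (rotate right by 3), then delete the last 2 characters.
On "qblossom" that produces "somqbl".

somqbl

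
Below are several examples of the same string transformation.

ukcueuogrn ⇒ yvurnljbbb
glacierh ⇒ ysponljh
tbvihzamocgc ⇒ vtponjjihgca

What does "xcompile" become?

What's happening: shift every letter 7 places forward in the alphabet (wrapping around), then sort the characters into reverse alphabetical order.
"xcompile" → "ejvtwpsl" → "wvtsplje".
(Check on "tbvihzamocgc": → "aicpoghtvjnj" → "vtponjjihgca" ✓)

wvtsplje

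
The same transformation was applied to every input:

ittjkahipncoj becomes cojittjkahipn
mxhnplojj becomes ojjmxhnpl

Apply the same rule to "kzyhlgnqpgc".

The pattern: move the last 3 characters to the front (rotate right by 3).
For "kzyhlgnqpgc" the result is "pgckzyhlgnq".

pgckzyhlgnq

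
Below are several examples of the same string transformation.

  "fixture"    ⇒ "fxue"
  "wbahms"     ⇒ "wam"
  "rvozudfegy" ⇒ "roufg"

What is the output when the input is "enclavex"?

What's happening: keep every other character starting from the first (positions 1st, 3rd, 5th, ...).
Doing the same to "enclavex": "ecae".

ecae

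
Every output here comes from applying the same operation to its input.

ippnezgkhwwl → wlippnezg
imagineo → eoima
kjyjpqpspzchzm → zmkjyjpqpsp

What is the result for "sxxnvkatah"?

ahsxxnv

Each output is the input with this applied: move the last 2 characters to the front (rotate right by 2), then delete the last 3 characters.
On "sxxnvkatah": the first step gives "ahsxxnvkat", and the second then gives "ahsxxnv".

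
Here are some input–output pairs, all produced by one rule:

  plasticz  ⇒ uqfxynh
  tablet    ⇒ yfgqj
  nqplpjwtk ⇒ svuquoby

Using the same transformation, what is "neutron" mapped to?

sjzywt

The rule is to delete the last character, then shift every letter 5 places forward in the alphabet (wrapping around).
Starting from "neutron": after the first operation, "neutro"; after the second, "sjzywt".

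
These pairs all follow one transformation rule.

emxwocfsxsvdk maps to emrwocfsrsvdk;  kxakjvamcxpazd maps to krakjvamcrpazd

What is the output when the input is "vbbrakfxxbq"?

vbbrakfrrbq

The pattern: replace every "x" with "r".
"vbbrakfxxbq" → "vbbrakfrrbq".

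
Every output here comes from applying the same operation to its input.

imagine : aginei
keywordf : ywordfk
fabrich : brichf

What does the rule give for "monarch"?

The transformation: move the first character to the end, then delete the first character.
For "monarch", step one produces "onarchm"; step two turns that into "narchm".
(Check on "keywordf": → "eywordfk" → "ywordfk" ✓)

narchm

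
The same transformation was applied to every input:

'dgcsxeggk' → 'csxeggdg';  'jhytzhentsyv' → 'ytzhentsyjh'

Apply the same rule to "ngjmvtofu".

jmvtofng

The transformation: delete the last character, then move the first 2 characters to the end (rotate left by 2).
On "ngjmvtofu": the first step gives "ngjmvtof", and the second then gives "jmvtofng".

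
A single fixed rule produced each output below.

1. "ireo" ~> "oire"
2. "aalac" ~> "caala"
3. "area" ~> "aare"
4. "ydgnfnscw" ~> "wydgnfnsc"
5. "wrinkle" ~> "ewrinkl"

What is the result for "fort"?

In each case the input is transformed by: move the last character to the front.
On "fort" that produces "tfor".

tfor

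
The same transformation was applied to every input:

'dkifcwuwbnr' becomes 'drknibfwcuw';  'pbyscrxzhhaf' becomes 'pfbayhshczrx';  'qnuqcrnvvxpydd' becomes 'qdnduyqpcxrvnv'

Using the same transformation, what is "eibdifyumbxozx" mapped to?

The pattern: take characters alternately from the front and the back (1st, last, 2nd, 2nd-last, ...).
"eibdifyumbxozx" → "exizbodxibfmyu".

exizbodxibfmyu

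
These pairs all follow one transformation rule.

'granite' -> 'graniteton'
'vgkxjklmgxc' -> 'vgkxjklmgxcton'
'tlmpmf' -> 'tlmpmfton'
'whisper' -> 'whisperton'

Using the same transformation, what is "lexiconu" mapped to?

lexiconuton

What's happening: append "ton".
"lexiconu" → "lexiconuton".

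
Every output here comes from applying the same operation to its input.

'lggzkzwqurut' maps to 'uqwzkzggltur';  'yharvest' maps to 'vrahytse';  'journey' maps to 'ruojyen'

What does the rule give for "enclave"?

The rule is to reverse the string, then move the first 3 characters to the end (rotate left by 3).
Starting from "enclave": after the first operation, "evalcne"; after the second, "lcneeva".
(Check on "journey": → "yenruoj" → "ruojyen" ✓)

lcneeva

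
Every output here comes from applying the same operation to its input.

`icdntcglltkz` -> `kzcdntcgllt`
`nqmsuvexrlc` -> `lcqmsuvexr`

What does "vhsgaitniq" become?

Looking at the pairs, the operation is to delete the first character, then move the last 2 characters to the front (rotate right by 2).
For "vhsgaitniq", step one produces "hsgaitniq"; step two turns that into "iqhsgaitn".

iqhsgaitn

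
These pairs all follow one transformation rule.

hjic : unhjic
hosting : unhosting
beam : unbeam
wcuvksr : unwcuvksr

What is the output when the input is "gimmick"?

Looking at the pairs, the operation is to prepend "un".
"gimmick" → "ungimmick".

ungimmick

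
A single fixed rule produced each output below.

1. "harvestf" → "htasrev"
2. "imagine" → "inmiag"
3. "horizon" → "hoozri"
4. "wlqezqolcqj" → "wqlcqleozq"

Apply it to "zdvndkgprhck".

zcdhvrnpdgk

The transformation: delete the last character, then take characters alternately from the front and the back (1st, last, 2nd, 2nd-last, ...).
Applying both steps to "zdvndkgprhck": "zdvndkgprhc", then "zcdhvrnpdgk".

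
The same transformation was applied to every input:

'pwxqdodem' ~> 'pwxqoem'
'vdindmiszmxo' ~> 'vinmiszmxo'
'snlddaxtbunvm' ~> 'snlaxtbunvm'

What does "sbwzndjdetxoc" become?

Rule — remove every "d".
"sbwzndjdetxoc" → "sbwznjetxoc".

sbwznjetxoc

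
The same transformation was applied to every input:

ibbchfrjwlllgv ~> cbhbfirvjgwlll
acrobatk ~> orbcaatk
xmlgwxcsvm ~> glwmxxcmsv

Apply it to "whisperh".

siphewrh

Looking at the pairs, the operation is to move the first 3 characters to the end (rotate left by 3), then take characters alternately from the front and the back (1st, last, 2nd, 2nd-last, ...).
Applying both steps to "whisperh": "sperhwhi", then "siphewrh".
(Check on "xmlgwxcsvm": → "gwxcsvmxml" → "glwmxxcmsv" ✓)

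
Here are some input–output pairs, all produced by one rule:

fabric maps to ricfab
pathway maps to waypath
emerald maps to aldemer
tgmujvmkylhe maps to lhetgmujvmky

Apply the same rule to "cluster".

terclus

The rule is to move the last 3 characters to the front (rotate right by 3).
"cluster" → "terclus".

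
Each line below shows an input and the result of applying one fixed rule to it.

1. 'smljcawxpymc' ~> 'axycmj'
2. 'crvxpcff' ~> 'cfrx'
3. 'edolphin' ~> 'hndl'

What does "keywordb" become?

Each output is the input with this applied: keep every other character starting from the second (positions 2nd, 4th, 6th, ...), then move the first 2 characters to the end (rotate left by 2).
On "keywordb": the first step gives "ewrb", and the second then gives "rbew".

rbew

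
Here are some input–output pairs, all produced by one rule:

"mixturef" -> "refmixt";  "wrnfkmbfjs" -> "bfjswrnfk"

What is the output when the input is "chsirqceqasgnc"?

qasgncchsirqc

The pattern: swap the front and back halves of the string, then delete the first character.
On "chsirqceqasgnc": the first step gives "eqasgncchsirqc", and the second then gives "qasgncchsirqc".
(Check on "mixturef": → "urefmixt" → "refmixt" ✓)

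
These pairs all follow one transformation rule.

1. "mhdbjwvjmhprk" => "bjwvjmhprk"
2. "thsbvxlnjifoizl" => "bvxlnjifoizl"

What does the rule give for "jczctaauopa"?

Looking at the pairs, the operation is to delete the first 3 characters.
"jczctaauopa" → "ctaauopa".

ctaauopa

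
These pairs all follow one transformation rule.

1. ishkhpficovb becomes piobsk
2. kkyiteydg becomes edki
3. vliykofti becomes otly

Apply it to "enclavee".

Rule — keep every other character starting from the second (positions 2nd, 4th, 6th, ...), then move the first 2 characters to the end (rotate left by 2).
For "enclavee", step one produces "nlve"; step two turns that into "venl".

venl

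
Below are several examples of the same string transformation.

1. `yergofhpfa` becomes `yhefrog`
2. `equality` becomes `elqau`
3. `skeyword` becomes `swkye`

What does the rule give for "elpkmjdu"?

emlkp

What's happening: delete the last 3 characters, then take characters alternately from the front and the back (1st, last, 2nd, 2nd-last, ...).
Working it through for "elpkmjdu": intermediate "elpkm", final "emlkp".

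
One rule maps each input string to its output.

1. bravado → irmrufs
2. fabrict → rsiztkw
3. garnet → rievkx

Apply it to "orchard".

In each case the input is transformed by: shift every letter 9 places backward in the alphabet (wrapping around), then move the first character to the end.
Applying both steps to "orchard": "fityriu", then "ityriuf".

ityriuf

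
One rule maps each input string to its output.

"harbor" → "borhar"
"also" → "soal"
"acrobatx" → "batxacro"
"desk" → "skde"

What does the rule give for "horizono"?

Rule — swap the front and back halves of the string.
"horizono" → "zonohori".

zonohori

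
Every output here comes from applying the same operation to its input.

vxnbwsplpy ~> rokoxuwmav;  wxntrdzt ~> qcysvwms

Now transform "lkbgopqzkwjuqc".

yjvitpbkjafnop

What's happening: swap the front and back halves of the string, then shift every letter 1 place backward in the alphabet (wrapping around).
On "lkbgopqzkwjuqc": the first step gives "zkwjuqclkbgopq", and the second then gives "yjvitpbkjafnop".
(Check on "wxntrdzt": → "rdztwxnt" → "qcysvwms" ✓)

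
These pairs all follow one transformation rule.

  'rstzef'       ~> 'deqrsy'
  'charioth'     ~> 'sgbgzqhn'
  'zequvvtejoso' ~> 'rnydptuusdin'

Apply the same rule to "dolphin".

The transformation: shift every letter 1 place backward in the alphabet (wrapping around), then move the last 2 characters to the front (rotate right by 2).
Starting from "dolphin": after the first operation, "cnkoghm"; after the second, "hmcnkog".
(Check on "rstzef": → "qrsyde" → "deqrsy" ✓)

hmcnkog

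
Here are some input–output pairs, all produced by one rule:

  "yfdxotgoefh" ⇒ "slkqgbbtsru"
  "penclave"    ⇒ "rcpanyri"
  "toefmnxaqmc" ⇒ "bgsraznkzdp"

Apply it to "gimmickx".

Looking at the pairs, the operation is to swap each adjacent pair of characters (1↔2, 3↔4, ...), then shift every letter 13 places forward in the alphabet (wrapping around) — i.e. ROT13.
Working it through for "gimmickx": intermediate "igmmcixk", final "vtzzpvkx".
(Check on "toefmnxaqmc": → "otfenmaxmqc" → "bgsraznkzdp" ✓)

vtzzpvkx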